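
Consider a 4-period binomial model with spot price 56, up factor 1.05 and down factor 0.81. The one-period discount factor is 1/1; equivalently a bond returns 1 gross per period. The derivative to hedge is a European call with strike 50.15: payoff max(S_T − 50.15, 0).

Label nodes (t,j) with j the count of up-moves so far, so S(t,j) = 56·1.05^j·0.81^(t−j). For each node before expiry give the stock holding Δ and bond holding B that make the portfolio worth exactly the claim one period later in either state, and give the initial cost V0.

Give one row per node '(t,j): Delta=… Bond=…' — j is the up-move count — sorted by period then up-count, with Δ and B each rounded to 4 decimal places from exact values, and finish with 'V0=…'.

The replicating-portfolio and risk-neutral prices coincide; use p* = (1−0.81)/(1.05−0.81) = 0.7917 for the latter.
Terminal values V(4,·): V(4,0)=0.0000, V(4,1)=0.0000, V(4,2)=0.0000, V(4,3)=2.3599, V(4,4)=17.9184
Node (3,0) S=29.7607: V=(p*·0.0000+(1−p*)·0.0000)/1=0.0000; Δ=(0.0000−0.0000)/(31.2487−24.1062)=0.0000; B=V−Δ·S=0.0000
Node (3,1) S=38.5787: V=(p*·0.0000+(1−p*)·0.0000)/1=0.0000; Δ=(0.0000−0.0000)/(40.5076−31.2487)=0.0000; B=V−Δ·S=0.0000
Node (3,2) S=50.0094: V=(p*·2.3599+(1−p*)·0.0000)/1=1.8682; Δ=(2.3599−0.0000)/(52.5099−40.5076)=0.1966; B=V−Δ·S=-7.9646
Node (3,3) S=64.8270: V=(p*·17.9184+(1−p*)·2.3599)/1=14.6770; Δ=(17.9184−2.3599)/(68.0684−52.5099)=1.0000; B=V−Δ·S=-50.1500
Node (2,0) S=36.7416: V=(p*·0.0000+(1−p*)·0.0000)/1=0.0000; Δ=(0.0000−0.0000)/(38.5787−29.7607)=0.0000; B=V−Δ·S=0.0000
Node (2,1) S=47.6280: V=(p*·1.8682+(1−p*)·0.0000)/1=1.4790; Δ=(1.8682−0.0000)/(50.0094−38.5787)=0.1634; B=V−Δ·S=-6.3053
Node (2,2) S=61.7400: V=(p*·14.6770+(1−p*)·1.8682)/1=12.0085; Δ=(14.6770−1.8682)/(64.8270−50.0094)=0.8644; B=V−Δ·S=-41.3614
Node (1,0) S=45.3600: V=(p*·1.4790+(1−p*)·0.0000)/1=1.1709; Δ=(1.4790−0.0000)/(47.6280−36.7416)=0.1359; B=V−Δ·S=-4.9917
Node (1,1) S=58.8000: V=(p*·12.0085+(1−p*)·1.4790)/1=9.8149; Δ=(12.0085−1.4790)/(61.7400−47.6280)=0.7461; B=V−Δ·S=-34.0580
Node (0,0) S=56.0000: V=(p*·9.8149+(1−p*)·1.1709)/1=8.0140; Δ=(9.8149−1.1709)/(58.8000−45.3600)=0.6432; B=V−Δ·S=-28.0025
The time-0 hedge costs 8.0140, which is the no-arbitrage price.

(0,0): Delta=0.6432 Bond=-28.0025
(1,0): Delta=0.1359 Bond=-4.9917
(1,1): Delta=0.7461 Bond=-34.0580
(2,0): Delta=0.0000 Bond=0.0000
(2,1): Delta=0.1634 Bond=-6.3053
(2,2): Delta=0.8644 Bond=-41.3614
(3,0): Delta=0.0000 Bond=0.0000
(3,1): Delta=0.0000 Bond=0.0000
(3,2): Delta=0.1966 Bond=-7.9646
(3,3): Delta=1.0000 Bond=-50.1500
V0=8.0140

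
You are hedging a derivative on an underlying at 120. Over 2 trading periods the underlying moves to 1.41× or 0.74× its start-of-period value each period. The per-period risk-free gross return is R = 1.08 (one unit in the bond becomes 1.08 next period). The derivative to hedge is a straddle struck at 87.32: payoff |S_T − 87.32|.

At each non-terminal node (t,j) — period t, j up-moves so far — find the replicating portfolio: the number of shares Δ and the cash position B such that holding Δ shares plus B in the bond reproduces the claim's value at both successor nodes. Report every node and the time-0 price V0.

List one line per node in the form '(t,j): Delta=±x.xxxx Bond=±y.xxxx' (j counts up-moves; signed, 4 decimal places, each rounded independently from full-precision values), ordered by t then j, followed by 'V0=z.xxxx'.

(0,0): Delta=0.7549 Bond=-36.4585
(1,0): Delta=0.2736 Bond=3.3584
(1,1): Delta=1.0000 Bond=-80.8519
V0=54.1254

Since d<R<u, set p* = (R−d)/(u−d) = 0.5075; price each node as the discounted p*-expectation of its children.
At expiry t=2: V(2,0)=21.6080, V(2,1)=37.8880, V(2,2)=151.2520
Node (1,0) S=88.8000: V=(p*·37.8880+(1−p*)·21.6080)/1.08=27.6569; Δ=(37.8880−21.6080)/(125.2080−65.7120)=0.2736; B=V−Δ·S=3.3584
Node (1,1) S=169.2000: V=(p*·151.2520+(1−p*)·37.8880)/1.08=88.3481; Δ=(151.2520−37.8880)/(238.5720−125.2080)=1.0000; B=V−Δ·S=-80.8519
Node (0,0) S=120.0000: V=(p*·88.3481+(1−p*)·27.6569)/1.08=54.1254; Δ=(88.3481−27.6569)/(169.2000−88.8000)=0.7549; B=V−Δ·S=-36.4585
Each (Δ,B) replicates both successor values, so the strategy is self-financing and V0 is arbitrage-free.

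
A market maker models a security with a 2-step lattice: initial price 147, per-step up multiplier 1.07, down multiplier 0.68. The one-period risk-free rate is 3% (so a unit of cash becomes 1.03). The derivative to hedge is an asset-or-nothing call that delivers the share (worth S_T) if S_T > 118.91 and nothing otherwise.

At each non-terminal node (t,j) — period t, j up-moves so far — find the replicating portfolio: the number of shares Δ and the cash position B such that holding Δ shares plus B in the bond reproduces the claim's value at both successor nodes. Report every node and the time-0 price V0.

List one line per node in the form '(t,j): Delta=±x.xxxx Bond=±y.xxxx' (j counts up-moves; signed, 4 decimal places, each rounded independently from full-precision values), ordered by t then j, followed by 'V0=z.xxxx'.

(0,0): Delta=2.5578 Bond=-248.2322
(1,0): Delta=0.0000 Bond=0.0000
(1,1): Delta=2.7436 Bond=-284.8997
V0=127.7666

No-arbitrage ⇒ martingale measure with p* = (R−d)/(u−d) = 0.8974.
At expiry t=2: V(2,0)=0.0000, V(2,1)=0.0000, V(2,2)=168.3003
(1,0): S=99.9600. Δ = (V_up−V_dn)/(S_up−S_dn) = (0.0000−0.0000)/(106.9572−67.9728) = 0.0000. V = [p*·0.0000 + (1−p*)·0.0000]/1.03 = 0.0000. B = V − Δ·S = 0.0000.
(1,1): S=157.2900. Δ = (V_up−V_dn)/(S_up−S_dn) = (168.3003−0.0000)/(168.3003−106.9572) = 2.7436. V = [p*·168.3003 + (1−p*)·0.0000]/1.03 = 146.6395. B = V − Δ·S = -284.8997.
(0,0): S=147.0000. Δ = (V_up−V_dn)/(S_up−S_dn) = (146.6395−0.0000)/(157.2900−99.9600) = 2.5578. V = [p*·146.6395 + (1−p*)·0.0000]/1.03 = 127.7666. B = V − Δ·S = -248.2322.
Self-financing check: at every node Δ·S+B equals the discounted successor values.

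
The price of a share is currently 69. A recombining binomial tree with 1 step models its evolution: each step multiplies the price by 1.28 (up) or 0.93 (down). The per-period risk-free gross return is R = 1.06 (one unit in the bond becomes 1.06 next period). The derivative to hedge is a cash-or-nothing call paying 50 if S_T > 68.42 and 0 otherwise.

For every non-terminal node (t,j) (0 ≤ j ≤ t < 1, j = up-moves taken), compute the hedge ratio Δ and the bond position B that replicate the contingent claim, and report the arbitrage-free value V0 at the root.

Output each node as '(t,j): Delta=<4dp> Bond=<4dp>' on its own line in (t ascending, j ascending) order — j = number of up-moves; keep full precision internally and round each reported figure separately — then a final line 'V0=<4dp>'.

(0,0): Delta=2.0704 Bond=-125.3369
V0=17.5202

No-arbitrage ⇒ martingale measure with p* = (R−d)/(u−d) = 0.3714.
At expiry t=1: V(1,0)=0.0000, V(1,1)=50.0000
(0,0): S=69.0000. Δ = (V_up−V_dn)/(S_up−S_dn) = (50.0000−0.0000)/(88.3200−64.1700) = 2.0704. V = [p*·50.0000 + (1−p*)·0.0000]/1.06 = 17.5202. B = V − Δ·S = -125.3369.
Self-financing check: at every node Δ·S+B equals the discounted successor values.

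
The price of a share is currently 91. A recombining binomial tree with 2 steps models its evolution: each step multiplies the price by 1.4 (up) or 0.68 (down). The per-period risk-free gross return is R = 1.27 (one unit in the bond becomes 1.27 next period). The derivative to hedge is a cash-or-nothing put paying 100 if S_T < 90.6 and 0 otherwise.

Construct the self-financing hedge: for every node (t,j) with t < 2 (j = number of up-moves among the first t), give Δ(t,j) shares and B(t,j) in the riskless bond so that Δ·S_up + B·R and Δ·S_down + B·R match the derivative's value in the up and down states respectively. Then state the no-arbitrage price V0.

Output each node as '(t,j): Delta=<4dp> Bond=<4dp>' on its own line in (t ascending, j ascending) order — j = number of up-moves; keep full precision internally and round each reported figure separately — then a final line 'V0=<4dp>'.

(0,0): Delta=-0.9848 Bond=109.9832
(1,0): Delta=0.0000 Bond=78.7402
(1,1): Delta=-1.0902 Bond=153.1059
V0=20.3677

Under the risk-neutral measure, an up-move has probability p* = (R−d)/(u−d) = 0.8194 and values discount at R = 1.27.
Payoff layer (t=2): V(2,0)=100.0000, V(2,1)=100.0000, V(2,2)=0.0000
  t=1,j=0: stock 61.8800 → up 86.6320 (V=100.0000), down 42.0784 (V=100.0000). Price 78.7402; hedge Δ=0.0000, bond B=78.7402.
  t=1,j=1: stock 127.4000 → up 178.3600 (V=0.0000), down 86.6320 (V=100.0000). Price 14.2170; hedge Δ=-1.0902, bond B=153.1059.
  t=0,j=0: stock 91.0000 → up 127.4000 (V=14.2170), down 61.8800 (V=78.7402). Price 20.3677; hedge Δ=-0.9848, bond B=109.9832.
Each (Δ,B) replicates both successor values, so the strategy is self-financing and V0 is arbitrage-free.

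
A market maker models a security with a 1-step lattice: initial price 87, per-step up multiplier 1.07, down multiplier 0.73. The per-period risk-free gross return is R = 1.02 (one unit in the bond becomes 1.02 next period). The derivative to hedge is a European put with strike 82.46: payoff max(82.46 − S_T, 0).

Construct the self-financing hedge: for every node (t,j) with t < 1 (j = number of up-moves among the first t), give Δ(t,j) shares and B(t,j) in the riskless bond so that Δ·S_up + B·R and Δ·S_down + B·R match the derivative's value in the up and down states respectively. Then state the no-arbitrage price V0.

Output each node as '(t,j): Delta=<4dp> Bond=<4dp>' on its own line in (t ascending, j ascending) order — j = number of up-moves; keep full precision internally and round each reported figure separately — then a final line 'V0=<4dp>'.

(0,0): Delta=-0.6406 Bond=58.4674
V0=2.7321

No-arbitrage ⇒ martingale measure with p* = (R−d)/(u−d) = 0.8529.
Payoff layer (t=1): V(1,0)=18.9500, V(1,1)=0.0000
Node (0,0) S=87.0000: V=(p*·0.0000+(1−p*)·18.9500)/1.02=2.7321; Δ=(0.0000−18.9500)/(93.0900−63.5100)=-0.6406; B=V−Δ·S=58.4674
Check: Δ(0,0)·S0 + B(0,0) = 2.7321 = V0.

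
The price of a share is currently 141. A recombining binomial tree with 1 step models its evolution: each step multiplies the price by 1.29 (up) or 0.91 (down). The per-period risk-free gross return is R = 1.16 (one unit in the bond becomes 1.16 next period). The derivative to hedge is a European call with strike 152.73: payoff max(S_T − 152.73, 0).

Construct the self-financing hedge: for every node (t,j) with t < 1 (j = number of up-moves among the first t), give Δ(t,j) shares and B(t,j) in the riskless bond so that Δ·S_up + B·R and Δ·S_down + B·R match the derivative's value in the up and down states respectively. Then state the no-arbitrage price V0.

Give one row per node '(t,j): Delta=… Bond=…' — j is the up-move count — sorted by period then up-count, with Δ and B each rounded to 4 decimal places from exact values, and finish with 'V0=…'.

Risk-neutral probability p* = (R−d)/(u−d) = (1.16−0.91)/(1.29−0.91) = 0.6579.
Terminal values V(1,·): V(1,0)=0.0000, V(1,1)=29.1600
Node (0,0) S=141.0000: V=(p*·29.1600+(1−p*)·0.0000)/1.16=16.5381; Δ=(29.1600−0.0000)/(181.8900−128.3100)=0.5442; B=V−Δ·S=-60.1987
Self-financing check: at every node Δ·S+B equals the discounted successor values.

(0,0): Delta=0.5442 Bond=-60.1987
V0=16.5381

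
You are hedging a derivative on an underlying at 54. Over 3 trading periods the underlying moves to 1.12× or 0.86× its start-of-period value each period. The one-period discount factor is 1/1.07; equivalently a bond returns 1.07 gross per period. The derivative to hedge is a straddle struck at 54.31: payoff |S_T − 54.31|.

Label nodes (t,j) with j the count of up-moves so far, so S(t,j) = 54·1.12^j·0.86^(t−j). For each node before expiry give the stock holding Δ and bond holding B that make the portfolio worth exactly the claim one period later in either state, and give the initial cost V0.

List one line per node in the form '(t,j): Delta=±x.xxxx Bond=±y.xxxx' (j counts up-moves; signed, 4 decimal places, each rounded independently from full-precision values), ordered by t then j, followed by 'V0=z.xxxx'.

The replicating-portfolio and risk-neutral prices coincide; use p* = (1.07−0.86)/(1.12−0.86) = 0.8077 for the latter.
Terminal payoffs: V(3,0)=19.9630, V(3,1)=9.5790, V(3,2)=3.9443, V(3,3)=21.5561
Node (2,0) S=39.9384: V=(p*·9.5790+(1−p*)·19.9630)/1.07=10.8186; Δ=(9.5790−19.9630)/(44.7310−34.3470)=-1.0000; B=V−Δ·S=50.7570
Node (2,1) S=52.0128: V=(p*·3.9443+(1−p*)·9.5790)/1.07=4.6990; Δ=(3.9443−9.5790)/(58.2543−44.7310)=-0.4167; B=V−Δ·S=26.3707
Node (2,2) S=67.7376: V=(p*·21.5561+(1−p*)·3.9443)/1.07=16.9806; Δ=(21.5561−3.9443)/(75.8661−58.2543)=1.0000; B=V−Δ·S=-50.7570
Node (1,0) S=46.4400: V=(p*·4.6990+(1−p*)·10.8186)/1.07=5.4914; Δ=(4.6990−10.8186)/(52.0128−39.9384)=-0.5068; B=V−Δ·S=29.0284
Node (1,1) S=60.4800: V=(p*·16.9806+(1−p*)·4.6990)/1.07=13.6624; Δ=(16.9806−4.6990)/(67.7376−52.0128)=0.7810; B=V−Δ·S=-33.5745
Node (0,0) S=54.0000: V=(p*·13.6624+(1−p*)·5.4914)/1.07=11.3000; Δ=(13.6624−5.4914)/(60.4800−46.4400)=0.5820; B=V−Δ·S=-20.1266
Root portfolio cost Δ·54+B reproduces V0=11.3000.

(0,0): Delta=0.5820 Bond=-20.1266
(1,0): Delta=-0.5068 Bond=29.0284
(1,1): Delta=0.7810 Bond=-33.5745
(2,0): Delta=-1.0000 Bond=50.7570
(2,1): Delta=-0.4167 Bond=26.3707
(2,2): Delta=1.0000 Bond=-50.7570
V0=11.3000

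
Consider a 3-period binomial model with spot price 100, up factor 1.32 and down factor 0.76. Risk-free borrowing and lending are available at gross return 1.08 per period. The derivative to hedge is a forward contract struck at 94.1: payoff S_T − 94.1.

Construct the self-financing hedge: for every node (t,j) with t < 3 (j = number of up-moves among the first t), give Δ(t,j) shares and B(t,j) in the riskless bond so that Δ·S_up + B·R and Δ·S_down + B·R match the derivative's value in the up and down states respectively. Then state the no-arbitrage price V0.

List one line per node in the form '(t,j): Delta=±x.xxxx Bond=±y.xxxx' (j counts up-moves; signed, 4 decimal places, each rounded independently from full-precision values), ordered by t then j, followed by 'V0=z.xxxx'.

(0,0): Delta=1.0000 Bond=-74.6996
(1,0): Delta=1.0000 Bond=-80.6756
(1,1): Delta=1.0000 Bond=-80.6756
(2,0): Delta=1.0000 Bond=-87.1296
(2,1): Delta=1.0000 Bond=-87.1296
(2,2): Delta=1.0000 Bond=-87.1296
V0=25.3004

No-arbitrage ⇒ martingale measure with p* = (R−d)/(u−d) = 0.5714.
Terminal payoffs: V(3,0)=-50.2024, V(3,1)=-17.8568, V(3,2)=38.3224, V(3,3)=135.8968
  t=2,j=0: stock 57.7600 → up 76.2432 (V=-17.8568), down 43.8976 (V=-50.2024). Price -29.3696; hedge Δ=1.0000, bond B=-87.1296.
  t=2,j=1: stock 100.3200 → up 132.4224 (V=38.3224), down 76.2432 (V=-17.8568). Price 13.1904; hedge Δ=1.0000, bond B=-87.1296.
  t=2,j=2: stock 174.2400 → up 229.9968 (V=135.8968), down 132.4224 (V=38.3224). Price 87.1104; hedge Δ=1.0000, bond B=-87.1296.
  t=1,j=0: stock 76.0000 → up 100.3200 (V=13.1904), down 57.7600 (V=-29.3696). Price -4.6756; hedge Δ=1.0000, bond B=-80.6756.
  t=1,j=1: stock 132.0000 → up 174.2400 (V=87.1104), down 100.3200 (V=13.1904). Price 51.3244; hedge Δ=1.0000, bond B=-80.6756.
  t=0,j=0: stock 100.0000 → up 132.0000 (V=51.3244), down 76.0000 (V=-4.6756). Price 25.3004; hedge Δ=1.0000, bond B=-74.6996.
Each (Δ,B) replicates both successor values, so the strategy is self-financing and V0 is arbitrage-free.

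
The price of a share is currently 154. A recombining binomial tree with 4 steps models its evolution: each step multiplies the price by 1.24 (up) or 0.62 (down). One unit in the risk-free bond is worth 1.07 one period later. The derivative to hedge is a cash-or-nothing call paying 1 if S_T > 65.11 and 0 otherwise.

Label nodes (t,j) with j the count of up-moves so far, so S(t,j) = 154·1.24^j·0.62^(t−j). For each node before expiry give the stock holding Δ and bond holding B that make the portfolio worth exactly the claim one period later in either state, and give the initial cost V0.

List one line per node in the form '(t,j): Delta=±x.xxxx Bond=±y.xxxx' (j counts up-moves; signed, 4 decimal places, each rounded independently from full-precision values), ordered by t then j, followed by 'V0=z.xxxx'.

(0,0): Delta=0.0014 Bond=0.4974
(1,0): Delta=0.0059 Bond=0.1051
(1,1): Delta=0.0006 Bond=0.6936
(2,0): Delta=0.0185 Bond=-0.6339
(2,1): Delta=0.0035 Bond=0.3945
(2,2): Delta=0.0000 Bond=0.8734
(3,0): Delta=0.0000 Bond=0.0000
(3,1): Delta=0.0220 Bond=-0.9346
(3,2): Delta=0.0000 Bond=0.9346
(3,3): Delta=0.0000 Bond=0.9346
V0=0.7129

The replicating-portfolio and risk-neutral prices coincide; use p* = (1.07−0.62)/(1.24−0.62) = 0.7258 for the latter.
At expiry t=4: V(4,0)=0.0000, V(4,1)=0.0000, V(4,2)=1.0000, V(4,3)=1.0000, V(4,4)=1.0000
(3,0): S=36.7025. Δ = (V_up−V_dn)/(S_up−S_dn) = (0.0000−0.0000)/(45.5111−22.7556) = 0.0000. V = [p*·0.0000 + (1−p*)·0.0000]/1.07 = 0.0000. B = V − Δ·S = 0.0000.
(3,1): S=73.4050. Δ = (V_up−V_dn)/(S_up−S_dn) = (1.0000−0.0000)/(91.0222−45.5111) = 0.0220. V = [p*·1.0000 + (1−p*)·0.0000]/1.07 = 0.6783. B = V − Δ·S = -0.9346.
(3,2): S=146.8100. Δ = (V_up−V_dn)/(S_up−S_dn) = (1.0000−1.0000)/(182.0445−91.0222) = 0.0000. V = [p*·1.0000 + (1−p*)·1.0000]/1.07 = 0.9346. B = V − Δ·S = 0.9346.
(3,3): S=293.6201. Δ = (V_up−V_dn)/(S_up−S_dn) = (1.0000−1.0000)/(364.0889−182.0445) = 0.0000. V = [p*·1.0000 + (1−p*)·1.0000]/1.07 = 0.9346. B = V − Δ·S = 0.9346.
(2,0): S=59.1976. Δ = (V_up−V_dn)/(S_up−S_dn) = (0.6783−0.0000)/(73.4050−36.7025) = 0.0185. V = [p*·0.6783 + (1−p*)·0.0000]/1.07 = 0.4601. B = V − Δ·S = -0.6339.
(2,1): S=118.3952. Δ = (V_up−V_dn)/(S_up−S_dn) = (0.9346−0.6783)/(146.8100−73.4050) = 0.0035. V = [p*·0.9346 + (1−p*)·0.6783]/1.07 = 0.8078. B = V − Δ·S = 0.3945.
(2,2): S=236.7904. Δ = (V_up−V_dn)/(S_up−S_dn) = (0.9346−0.9346)/(293.6201−146.8100) = 0.0000. V = [p*·0.9346 + (1−p*)·0.9346]/1.07 = 0.8734. B = V − Δ·S = 0.8734.
(1,0): S=95.4800. Δ = (V_up−V_dn)/(S_up−S_dn) = (0.8078−0.4601)/(118.3952−59.1976) = 0.0059. V = [p*·0.8078 + (1−p*)·0.4601]/1.07 = 0.6658. B = V − Δ·S = 0.1051.
(1,1): S=190.9600. Δ = (V_up−V_dn)/(S_up−S_dn) = (0.8734−0.8078)/(236.7904−118.3952) = 0.0006. V = [p*·0.8734 + (1−p*)·0.8078]/1.07 = 0.7995. B = V − Δ·S = 0.6936.
(0,0): S=154.0000. Δ = (V_up−V_dn)/(S_up−S_dn) = (0.7995−0.6658)/(190.9600−95.4800) = 0.0014. V = [p*·0.7995 + (1−p*)·0.6658]/1.07 = 0.7129. B = V − Δ·S = 0.4974.
Check: Δ(0,0)·S0 + B(0,0) = 0.7129 = V0.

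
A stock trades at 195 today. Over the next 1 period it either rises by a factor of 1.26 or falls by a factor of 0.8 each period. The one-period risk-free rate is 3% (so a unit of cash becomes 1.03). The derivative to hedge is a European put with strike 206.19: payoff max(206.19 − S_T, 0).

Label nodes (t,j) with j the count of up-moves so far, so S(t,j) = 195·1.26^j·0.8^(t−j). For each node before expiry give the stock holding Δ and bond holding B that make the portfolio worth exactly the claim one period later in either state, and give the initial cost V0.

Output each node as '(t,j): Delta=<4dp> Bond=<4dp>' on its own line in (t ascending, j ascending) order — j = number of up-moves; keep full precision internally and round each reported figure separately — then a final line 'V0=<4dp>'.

No-arbitrage ⇒ martingale measure with p* = (R−d)/(u−d) = 0.5000.
Payoff layer (t=1): V(1,0)=50.1900, V(1,1)=0.0000
(0,0): S=195.0000. Δ = (V_up−V_dn)/(S_up−S_dn) = (0.0000−50.1900)/(245.7000−156.0000) = -0.5595. V = [p*·0.0000 + (1−p*)·50.1900]/1.03 = 24.3641. B = V − Δ·S = 133.4728.
Self-financing check: at every node Δ·S+B equals the discounted successor values.

(0,0): Delta=-0.5595 Bond=133.4728
V0=24.3641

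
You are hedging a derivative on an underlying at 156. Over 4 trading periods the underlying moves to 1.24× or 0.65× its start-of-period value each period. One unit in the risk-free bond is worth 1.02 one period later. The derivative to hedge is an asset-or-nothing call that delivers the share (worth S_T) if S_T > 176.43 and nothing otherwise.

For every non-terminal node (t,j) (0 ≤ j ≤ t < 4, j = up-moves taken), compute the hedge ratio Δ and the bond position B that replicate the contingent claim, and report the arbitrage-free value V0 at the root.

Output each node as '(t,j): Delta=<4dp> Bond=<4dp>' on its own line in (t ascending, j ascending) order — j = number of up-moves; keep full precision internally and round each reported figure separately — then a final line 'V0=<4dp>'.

(0,0): Delta=1.3139 Bond=-86.5675
(1,0): Delta=1.2216 Bond=-78.9338
(1,1): Delta=1.3427 Bond=-93.8673
(2,0): Delta=0.0000 Bond=0.0000
(2,1): Delta=1.6023 Bond=-128.3848
(2,2): Delta=1.2618 Bond=-76.3369
(3,0): Delta=0.0000 Bond=0.0000
(3,1): Delta=0.0000 Bond=0.0000
(3,2): Delta=2.1017 Bond=-208.8162
(3,3): Delta=1.0000 Bond=0.0000
V0=118.4024

Since d<R<u, set p* = (R−d)/(u−d) = 0.6271; price each node as the discounted p*-expectation of its children.
At expiry t=4: V(4,0)=0.0000, V(4,1)=0.0000, V(4,2)=0.0000, V(4,3)=193.3317, V(4,4)=368.8173
(3,0): S=42.8415. Δ = (V_up−V_dn)/(S_up−S_dn) = (0.0000−0.0000)/(53.1235−27.8470) = 0.0000. V = [p*·0.0000 + (1−p*)·0.0000]/1.02 = 0.0000. B = V − Δ·S = 0.0000.
(3,1): S=81.7284. Δ = (V_up−V_dn)/(S_up−S_dn) = (0.0000−0.0000)/(101.3432−53.1235) = 0.0000. V = [p*·0.0000 + (1−p*)·0.0000]/1.02 = 0.0000. B = V − Δ·S = 0.0000.
(3,2): S=155.9126. Δ = (V_up−V_dn)/(S_up−S_dn) = (193.3317−0.0000)/(193.3317−101.3432) = 2.1017. V = [p*·193.3317 + (1−p*)·0.0000]/1.02 = 118.8646. B = V − Δ·S = -208.8162.
(3,3): S=297.4333. Δ = (V_up−V_dn)/(S_up−S_dn) = (368.8173−193.3317)/(368.8173−193.3317) = 1.0000. V = [p*·368.8173 + (1−p*)·193.3317]/1.02 = 297.4333. B = V − Δ·S = 0.0000.
(2,0): S=65.9100. Δ = (V_up−V_dn)/(S_up−S_dn) = (0.0000−0.0000)/(81.7284−42.8415) = 0.0000. V = [p*·0.0000 + (1−p*)·0.0000]/1.02 = 0.0000. B = V − Δ·S = 0.0000.
(2,1): S=125.7360. Δ = (V_up−V_dn)/(S_up−S_dn) = (118.8646−0.0000)/(155.9126−81.7284) = 1.6023. V = [p*·118.8646 + (1−p*)·0.0000]/1.02 = 73.0806. B = V − Δ·S = -128.3848.
(2,2): S=239.8656. Δ = (V_up−V_dn)/(S_up−S_dn) = (297.4333−118.8646)/(297.4333−155.9126) = 1.2618. V = [p*·297.4333 + (1−p*)·118.8646]/1.02 = 226.3220. B = V − Δ·S = -76.3369.
(1,0): S=101.4000. Δ = (V_up−V_dn)/(S_up−S_dn) = (73.0806−0.0000)/(125.7360−65.9100) = 1.2216. V = [p*·73.0806 + (1−p*)·0.0000]/1.02 = 44.9316. B = V − Δ·S = -78.9338.
(1,1): S=193.4400. Δ = (V_up−V_dn)/(S_up−S_dn) = (226.3220−73.0806)/(239.8656−125.7360) = 1.3427. V = [p*·226.3220 + (1−p*)·73.0806]/1.02 = 165.8638. B = V − Δ·S = -93.8673.
(0,0): S=156.0000. Δ = (V_up−V_dn)/(S_up−S_dn) = (165.8638−44.9316)/(193.4400−101.4000) = 1.3139. V = [p*·165.8638 + (1−p*)·44.9316]/1.02 = 118.4024. B = V − Δ·S = -86.5675.
Check: Δ(0,0)·S0 + B(0,0) = 118.4024 = V0.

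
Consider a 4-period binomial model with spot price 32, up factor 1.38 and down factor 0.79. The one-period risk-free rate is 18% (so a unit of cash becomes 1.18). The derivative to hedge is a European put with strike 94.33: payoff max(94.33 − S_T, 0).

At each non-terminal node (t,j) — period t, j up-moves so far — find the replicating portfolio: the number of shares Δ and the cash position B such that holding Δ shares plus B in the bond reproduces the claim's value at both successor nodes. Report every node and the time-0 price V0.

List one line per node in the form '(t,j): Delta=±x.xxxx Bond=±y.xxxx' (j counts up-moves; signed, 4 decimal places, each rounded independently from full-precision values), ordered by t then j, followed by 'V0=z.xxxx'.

(0,0): Delta=-0.7977 Bond=44.3207
(1,0): Delta=-1.0000 Bond=57.4122
(1,1): Delta=-0.7383 Bond=49.6760
(2,0): Delta=-1.0000 Bond=67.7463
(2,1): Delta=-1.0000 Bond=67.7463
(2,2): Delta=-0.6615 Bond=53.9362
(3,0): Delta=-1.0000 Bond=79.9407
(3,1): Delta=-1.0000 Bond=79.9407
(3,2): Delta=-1.0000 Bond=79.9407
(3,3): Delta=-0.5621 Bond=55.2879
V0=18.7938

No-arbitrage ⇒ martingale measure with p* = (R−d)/(u−d) = 0.6610.
Payoff layer (t=4): V(4,0)=81.8660, V(4,1)=72.5574, V(4,2)=56.2968, V(4,3)=27.8923, V(4,4)=0.0000
Node (3,0) S=15.7772: V=(p*·72.5574+(1−p*)·81.8660)/1.18=64.1634; Δ=(72.5574−81.8660)/(21.7726−12.4640)=-1.0000; B=V−Δ·S=79.9407
Node (3,1) S=27.5603: V=(p*·56.2968+(1−p*)·72.5574)/1.18=52.3804; Δ=(56.2968−72.5574)/(38.0332−21.7726)=-1.0000; B=V−Δ·S=79.9407
Node (3,2) S=48.1432: V=(p*·27.8923+(1−p*)·56.2968)/1.18=31.7974; Δ=(27.8923−56.2968)/(66.4377−38.0332)=-1.0000; B=V−Δ·S=79.9407
Node (3,3) S=84.0983: V=(p*·0.0000+(1−p*)·27.8923)/1.18=8.0127; Δ=(0.0000−27.8923)/(116.0557−66.4377)=-0.5621; B=V−Δ·S=55.2879
Node (2,0) S=19.9712: V=(p*·52.3804+(1−p*)·64.1634)/1.18=47.7751; Δ=(52.3804−64.1634)/(27.5603−15.7772)=-1.0000; B=V−Δ·S=67.7463
Node (2,1) S=34.8864: V=(p*·31.7974+(1−p*)·52.3804)/1.18=32.8599; Δ=(31.7974−52.3804)/(48.1432−27.5603)=-1.0000; B=V−Δ·S=67.7463
Node (2,2) S=60.9408: V=(p*·8.0127+(1−p*)·31.7974)/1.18=13.6232; Δ=(8.0127−31.7974)/(84.0983−48.1432)=-0.6615; B=V−Δ·S=53.9362
Node (1,0) S=25.2800: V=(p*·32.8599+(1−p*)·47.7751)/1.18=32.1322; Δ=(32.8599−47.7751)/(34.8864−19.9712)=-1.0000; B=V−Δ·S=57.4122
Node (1,1) S=44.1600: V=(p*·13.6232+(1−p*)·32.8599)/1.18=17.0713; Δ=(13.6232−32.8599)/(60.9408−34.8864)=-0.7383; B=V−Δ·S=49.6760
Node (0,0) S=32.0000: V=(p*·17.0713+(1−p*)·32.1322)/1.18=18.7938; Δ=(17.0713−32.1322)/(44.1600−25.2800)=-0.7977; B=V−Δ·S=44.3207
Each (Δ,B) replicates both successor values, so the strategy is self-financing and V0 is arbitrage-free.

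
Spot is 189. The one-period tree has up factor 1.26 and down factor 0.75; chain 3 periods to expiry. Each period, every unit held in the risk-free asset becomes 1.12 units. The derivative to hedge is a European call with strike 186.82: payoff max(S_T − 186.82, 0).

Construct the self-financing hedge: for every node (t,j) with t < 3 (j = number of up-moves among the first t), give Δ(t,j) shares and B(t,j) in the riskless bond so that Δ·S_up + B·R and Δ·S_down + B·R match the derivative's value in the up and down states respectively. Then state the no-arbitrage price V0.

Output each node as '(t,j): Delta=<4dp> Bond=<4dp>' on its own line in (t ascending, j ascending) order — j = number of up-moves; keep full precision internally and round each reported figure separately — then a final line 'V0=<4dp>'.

(0,0): Delta=0.7921 Bond=-85.9252
(1,0): Delta=0.3425 Bond=-32.5090
(1,1): Delta=0.8933 Bond=-120.3492
(2,0): Delta=0.0000 Bond=0.0000
(2,1): Delta=0.4196 Bond=-50.1868
(2,2): Delta=1.0000 Bond=-166.8036
V0=63.7735

The replicating-portfolio and risk-neutral prices coincide; use p* = (1.12−0.75)/(1.26−0.75) = 0.7255 for the latter.
Payoff layer (t=3): V(3,0)=0.0000, V(3,1)=0.0000, V(3,2)=38.2223, V(3,3)=191.2511
(2,0): S=106.3125. Δ = (V_up−V_dn)/(S_up−S_dn) = (0.0000−0.0000)/(133.9538−79.7344) = 0.0000. V = [p*·0.0000 + (1−p*)·0.0000]/1.12 = 0.0000. B = V − Δ·S = 0.0000.
(2,1): S=178.6050. Δ = (V_up−V_dn)/(S_up−S_dn) = (38.2223−0.0000)/(225.0423−133.9538) = 0.4196. V = [p*·38.2223 + (1−p*)·0.0000]/1.12 = 24.7588. B = V − Δ·S = -50.1868.
(2,2): S=300.0564. Δ = (V_up−V_dn)/(S_up−S_dn) = (191.2511−38.2223)/(378.0711−225.0423) = 1.0000. V = [p*·191.2511 + (1−p*)·38.2223]/1.12 = 133.2528. B = V − Δ·S = -166.8036.
(1,0): S=141.7500. Δ = (V_up−V_dn)/(S_up−S_dn) = (24.7588−0.0000)/(178.6050−106.3125) = 0.3425. V = [p*·24.7588 + (1−p*)·0.0000]/1.12 = 16.0378. B = V − Δ·S = -32.5090.
(1,1): S=238.1400. Δ = (V_up−V_dn)/(S_up−S_dn) = (133.2528−24.7588)/(300.0564−178.6050) = 0.8933. V = [p*·133.2528 + (1−p*)·24.7588]/1.12 = 92.3841. B = V − Δ·S = -120.3492.
(0,0): S=189.0000. Δ = (V_up−V_dn)/(S_up−S_dn) = (92.3841−16.0378)/(238.1400−141.7500) = 0.7921. V = [p*·92.3841 + (1−p*)·16.0378]/1.12 = 63.7735. B = V − Δ·S = -85.9252.
Check: Δ(0,0)·S0 + B(0,0) = 63.7735 = V0.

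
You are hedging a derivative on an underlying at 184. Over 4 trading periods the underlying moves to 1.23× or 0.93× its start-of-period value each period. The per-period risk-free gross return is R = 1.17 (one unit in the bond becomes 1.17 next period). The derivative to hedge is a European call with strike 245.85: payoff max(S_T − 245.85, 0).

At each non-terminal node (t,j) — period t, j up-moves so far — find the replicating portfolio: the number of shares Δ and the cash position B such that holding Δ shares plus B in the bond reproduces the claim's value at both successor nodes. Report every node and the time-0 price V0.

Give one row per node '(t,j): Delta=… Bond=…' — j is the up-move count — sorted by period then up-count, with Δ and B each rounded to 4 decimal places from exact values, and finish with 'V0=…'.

Risk-neutral probability p* = (R−d)/(u−d) = (1.17−0.93)/(1.23−0.93) = 0.8000.
Terminal payoffs: V(4,0)=0.0000, V(4,1)=0.0000, V(4,2)=0.0000, V(4,3)=72.5816, V(4,4)=175.3014
Node (3,0) S=148.0017: V=(p*·0.0000+(1−p*)·0.0000)/1.17=0.0000; Δ=(0.0000−0.0000)/(182.0421−137.6416)=0.0000; B=V−Δ·S=0.0000
Node (3,1) S=195.7442: V=(p*·0.0000+(1−p*)·0.0000)/1.17=0.0000; Δ=(0.0000−0.0000)/(240.7653−182.0421)=0.0000; B=V−Δ·S=0.0000
Node (3,2) S=258.8874: V=(p*·72.5816+(1−p*)·0.0000)/1.17=49.6284; Δ=(72.5816−0.0000)/(318.4316−240.7653)=0.9345; B=V−Δ·S=-192.3101
Node (3,3) S=342.3995: V=(p*·175.3014+(1−p*)·72.5816)/1.17=132.2713; Δ=(175.3014−72.5816)/(421.1514−318.4316)=1.0000; B=V−Δ·S=-210.1282
Node (2,0) S=159.1416: V=(p*·0.0000+(1−p*)·0.0000)/1.17=0.0000; Δ=(0.0000−0.0000)/(195.7442−148.0017)=0.0000; B=V−Δ·S=0.0000
Node (2,1) S=210.4776: V=(p*·49.6284+(1−p*)·0.0000)/1.17=33.9340; Δ=(49.6284−0.0000)/(258.8874−195.7442)=0.7860; B=V−Δ·S=-131.4941
Node (2,2) S=278.3736: V=(p*·132.2713+(1−p*)·49.6284)/1.17=98.9254; Δ=(132.2713−49.6284)/(342.3995−258.8874)=0.9896; B=V−Δ·S=-176.5509
Node (1,0) S=171.1200: V=(p*·33.9340+(1−p*)·0.0000)/1.17=23.2027; Δ=(33.9340−0.0000)/(210.4776−159.1416)=0.6610; B=V−Δ·S=-89.9105
Node (1,1) S=226.3200: V=(p*·98.9254+(1−p*)·33.9340)/1.17=73.4420; Δ=(98.9254−33.9340)/(278.3736−210.4776)=0.9572; B=V−Δ·S=-143.1962
Node (0,0) S=184.0000: V=(p*·73.4420+(1−p*)·23.2027)/1.17=54.1830; Δ=(73.4420−23.2027)/(226.3200−171.1200)=0.9101; B=V−Δ·S=-113.2813
Check: Δ(0,0)·S0 + B(0,0) = 54.1830 = V0.

(0,0): Delta=0.9101 Bond=-113.2813
(1,0): Delta=0.6610 Bond=-89.9105
(1,1): Delta=0.9572 Bond=-143.1962
(2,0): Delta=0.0000 Bond=0.0000
(2,1): Delta=0.7860 Bond=-131.4941
(2,2): Delta=0.9896 Bond=-176.5509
(3,0): Delta=0.0000 Bond=0.0000
(3,1): Delta=0.0000 Bond=0.0000
(3,2): Delta=0.9345 Bond=-192.3101
(3,3): Delta=1.0000 Bond=-210.1282
V0=54.1830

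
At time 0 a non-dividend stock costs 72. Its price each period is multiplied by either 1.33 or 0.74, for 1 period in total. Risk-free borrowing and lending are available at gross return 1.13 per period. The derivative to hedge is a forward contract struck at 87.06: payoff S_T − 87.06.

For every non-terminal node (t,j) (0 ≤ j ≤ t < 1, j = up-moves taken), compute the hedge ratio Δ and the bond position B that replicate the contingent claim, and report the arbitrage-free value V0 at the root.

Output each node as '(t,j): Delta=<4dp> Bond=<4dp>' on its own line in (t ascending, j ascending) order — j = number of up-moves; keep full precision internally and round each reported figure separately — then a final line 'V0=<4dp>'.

Under the risk-neutral measure, an up-move has probability p* = (R−d)/(u−d) = 0.6610 and values discount at R = 1.13.
Terminal values V(1,·): V(1,0)=-33.7800, V(1,1)=8.7000
  t=0,j=0: stock 72.0000 → up 95.7600 (V=8.7000), down 53.2800 (V=-33.7800). Price -5.0442; hedge Δ=1.0000, bond B=-77.0442.
Self-financing check: at every node Δ·S+B equals the discounted successor values.

(0,0): Delta=1.0000 Bond=-77.0442
V0=-5.0442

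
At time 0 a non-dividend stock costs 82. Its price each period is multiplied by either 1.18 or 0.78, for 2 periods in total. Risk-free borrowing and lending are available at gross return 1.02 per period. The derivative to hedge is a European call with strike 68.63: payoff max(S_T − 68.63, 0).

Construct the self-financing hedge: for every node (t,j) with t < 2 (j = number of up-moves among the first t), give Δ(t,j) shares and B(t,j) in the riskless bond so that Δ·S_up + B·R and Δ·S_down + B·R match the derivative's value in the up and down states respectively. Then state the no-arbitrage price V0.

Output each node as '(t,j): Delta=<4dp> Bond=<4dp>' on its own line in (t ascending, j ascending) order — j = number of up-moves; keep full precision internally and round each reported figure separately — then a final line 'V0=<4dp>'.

The replicating-portfolio and risk-neutral prices coincide; use p* = (1.02−0.78)/(1.18−0.78) = 0.6000 for the latter.
Payoff layer (t=2): V(2,0)=0.0000, V(2,1)=6.8428, V(2,2)=45.5468
(1,0): S=63.9600. Δ = (V_up−V_dn)/(S_up−S_dn) = (6.8428−0.0000)/(75.4728−49.8888) = 0.2675. V = [p*·6.8428 + (1−p*)·0.0000]/1.02 = 4.0252. B = V − Δ·S = -13.0818.
(1,1): S=96.7600. Δ = (V_up−V_dn)/(S_up−S_dn) = (45.5468−6.8428)/(114.1768−75.4728) = 1.0000. V = [p*·45.5468 + (1−p*)·6.8428]/1.02 = 29.4757. B = V − Δ·S = -67.2843.
(0,0): S=82.0000. Δ = (V_up−V_dn)/(S_up−S_dn) = (29.4757−4.0252)/(96.7600−63.9600) = 0.7759. V = [p*·29.4757 + (1−p*)·4.0252]/1.02 = 18.9171. B = V − Δ·S = -44.7091.
Root portfolio cost Δ·82+B reproduces V0=18.9171.

(0,0): Delta=0.7759 Bond=-44.7091
(1,0): Delta=0.2675 Bond=-13.0818
(1,1): Delta=1.0000 Bond=-67.2843
V0=18.9171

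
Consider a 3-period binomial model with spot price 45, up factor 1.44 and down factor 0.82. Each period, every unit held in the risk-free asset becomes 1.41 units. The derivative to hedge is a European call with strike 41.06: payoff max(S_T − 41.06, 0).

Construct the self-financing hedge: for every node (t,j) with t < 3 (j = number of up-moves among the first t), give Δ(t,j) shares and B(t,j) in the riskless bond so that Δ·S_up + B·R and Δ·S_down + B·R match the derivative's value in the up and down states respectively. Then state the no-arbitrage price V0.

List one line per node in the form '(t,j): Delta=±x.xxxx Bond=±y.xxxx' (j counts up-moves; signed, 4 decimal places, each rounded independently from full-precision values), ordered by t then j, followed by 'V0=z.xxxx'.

(0,0): Delta=0.9993 Bond=-14.6159
(1,0): Delta=0.9756 Bond=-19.7344
(1,1): Delta=1.0000 Bond=-20.6529
(2,0): Delta=0.1339 Bond=-2.3558
(2,1): Delta=1.0000 Bond=-29.1206
(2,2): Delta=1.0000 Bond=-29.1206
V0=30.3532

The replicating-portfolio and risk-neutral prices coincide; use p* = (1.41−0.82)/(1.44−0.82) = 0.9516 for the latter.
Payoff layer (t=3): V(3,0)=0.0000, V(3,1)=2.5115, V(3,2)=35.4558, V(3,3)=93.3093
Node (2,0) S=30.2580: V=(p*·2.5115+(1−p*)·0.0000)/1.41=1.6950; Δ=(2.5115−0.0000)/(43.5715−24.8116)=0.1339; B=V−Δ·S=-2.3558
Node (2,1) S=53.1360: V=(p*·35.4558+(1−p*)·2.5115)/1.41=24.0154; Δ=(35.4558−2.5115)/(76.5158−43.5715)=1.0000; B=V−Δ·S=-29.1206
Node (2,2) S=93.3120: V=(p*·93.3093+(1−p*)·35.4558)/1.41=64.1914; Δ=(93.3093−35.4558)/(134.3693−76.5158)=1.0000; B=V−Δ·S=-29.1206
Node (1,0) S=36.9000: V=(p*·24.0154+(1−p*)·1.6950)/1.41=16.2663; Δ=(24.0154−1.6950)/(53.1360−30.2580)=0.9756; B=V−Δ·S=-19.7344
Node (1,1) S=64.8000: V=(p*·64.1914+(1−p*)·24.0154)/1.41=44.1471; Δ=(64.1914−24.0154)/(93.3120−53.1360)=1.0000; B=V−Δ·S=-20.6529
Node (0,0) S=45.0000: V=(p*·44.1471+(1−p*)·16.2663)/1.41=30.3532; Δ=(44.1471−16.2663)/(64.8000−36.9000)=0.9993; B=V−Δ·S=-14.6159
Self-financing check: at every node Δ·S+B equals the discounted successor values.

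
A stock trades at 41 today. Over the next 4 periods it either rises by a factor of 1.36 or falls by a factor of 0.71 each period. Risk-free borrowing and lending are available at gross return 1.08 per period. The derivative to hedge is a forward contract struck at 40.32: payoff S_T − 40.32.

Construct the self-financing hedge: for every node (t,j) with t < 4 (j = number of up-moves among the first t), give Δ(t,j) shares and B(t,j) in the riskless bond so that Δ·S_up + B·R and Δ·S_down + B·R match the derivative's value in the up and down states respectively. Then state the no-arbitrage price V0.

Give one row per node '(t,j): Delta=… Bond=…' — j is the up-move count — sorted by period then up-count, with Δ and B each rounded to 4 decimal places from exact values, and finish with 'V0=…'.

(0,0): Delta=1.0000 Bond=-29.6364
(1,0): Delta=1.0000 Bond=-32.0073
(1,1): Delta=1.0000 Bond=-32.0073
(2,0): Delta=1.0000 Bond=-34.5679
(2,1): Delta=1.0000 Bond=-34.5679
(2,2): Delta=1.0000 Bond=-34.5679
(3,0): Delta=1.0000 Bond=-37.3333
(3,1): Delta=1.0000 Bond=-37.3333
(3,2): Delta=1.0000 Bond=-37.3333
(3,3): Delta=1.0000 Bond=-37.3333
V0=11.3636

Since d<R<u, set p* = (R−d)/(u−d) = 0.5692; price each node as the discounted p*-expectation of its children.
Terminal payoffs: V(4,0)=-29.9012, V(4,1)=-20.3629, V(4,2)=-2.0923, V(4,3)=32.9049, V(4,4)=99.9418
(3,0): S=14.6744. Δ = (V_up−V_dn)/(S_up−S_dn) = (-20.3629−-29.9012)/(19.9571−10.4188) = 1.0000. V = [p*·-20.3629 + (1−p*)·-29.9012]/1.08 = -22.6590. B = V − Δ·S = -37.3333.
(3,1): S=28.1086. Δ = (V_up−V_dn)/(S_up−S_dn) = (-2.0923−-20.3629)/(38.2277−19.9571) = 1.0000. V = [p*·-2.0923 + (1−p*)·-20.3629]/1.08 = -9.2247. B = V − Δ·S = -37.3333.
(3,2): S=53.8419. Δ = (V_up−V_dn)/(S_up−S_dn) = (32.9049−-2.0923)/(73.2249−38.2277) = 1.0000. V = [p*·32.9049 + (1−p*)·-2.0923]/1.08 = 16.5085. B = V − Δ·S = -37.3333.
(3,3): S=103.1337. Δ = (V_up−V_dn)/(S_up−S_dn) = (99.9418−32.9049)/(140.2618−73.2249) = 1.0000. V = [p*·99.9418 + (1−p*)·32.9049]/1.08 = 65.8004. B = V − Δ·S = -37.3333.
(2,0): S=20.6681. Δ = (V_up−V_dn)/(S_up−S_dn) = (-9.2247−-22.6590)/(28.1086−14.6744) = 1.0000. V = [p*·-9.2247 + (1−p*)·-22.6590]/1.08 = -13.8998. B = V − Δ·S = -34.5679.
(2,1): S=39.5896. Δ = (V_up−V_dn)/(S_up−S_dn) = (16.5085−-9.2247)/(53.8419−28.1086) = 1.0000. V = [p*·16.5085 + (1−p*)·-9.2247]/1.08 = 5.0217. B = V − Δ·S = -34.5679.
(2,2): S=75.8336. Δ = (V_up−V_dn)/(S_up−S_dn) = (65.8004−16.5085)/(103.1337−53.8419) = 1.0000. V = [p*·65.8004 + (1−p*)·16.5085]/1.08 = 41.2657. B = V − Δ·S = -34.5679.
(1,0): S=29.1100. Δ = (V_up−V_dn)/(S_up−S_dn) = (5.0217−-13.8998)/(39.5896−20.6681) = 1.0000. V = [p*·5.0217 + (1−p*)·-13.8998]/1.08 = -2.8973. B = V − Δ·S = -32.0073.
(1,1): S=55.7600. Δ = (V_up−V_dn)/(S_up−S_dn) = (41.2657−5.0217)/(75.8336−39.5896) = 1.0000. V = [p*·41.2657 + (1−p*)·5.0217]/1.08 = 23.7527. B = V − Δ·S = -32.0073.
(0,0): S=41.0000. Δ = (V_up−V_dn)/(S_up−S_dn) = (23.7527−-2.8973)/(55.7600−29.1100) = 1.0000. V = [p*·23.7527 + (1−p*)·-2.8973]/1.08 = 11.3636. B = V − Δ·S = -29.6364.
Check: Δ(0,0)·S0 + B(0,0) = 11.3636 = V0.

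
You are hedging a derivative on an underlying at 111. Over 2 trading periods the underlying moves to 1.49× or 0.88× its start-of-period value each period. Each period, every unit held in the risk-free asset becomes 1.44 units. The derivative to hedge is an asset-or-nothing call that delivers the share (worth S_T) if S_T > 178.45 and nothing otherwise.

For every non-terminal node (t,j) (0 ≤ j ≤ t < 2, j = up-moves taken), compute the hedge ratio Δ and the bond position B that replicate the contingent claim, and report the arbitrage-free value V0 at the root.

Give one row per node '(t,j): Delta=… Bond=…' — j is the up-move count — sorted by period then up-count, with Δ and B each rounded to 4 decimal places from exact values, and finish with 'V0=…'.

(0,0): Delta=2.3203 Bond=-157.3916
(1,0): Delta=0.0000 Bond=0.0000
(1,1): Delta=2.4426 Bond=-246.8800
V0=100.1583

The replicating-portfolio and risk-neutral prices coincide; use p* = (1.44−0.88)/(1.49−0.88) = 0.9180 for the latter.
At expiry t=2: V(2,0)=0.0000, V(2,1)=0.0000, V(2,2)=246.4311
(1,0): S=97.6800. Δ = (V_up−V_dn)/(S_up−S_dn) = (0.0000−0.0000)/(145.5432−85.9584) = 0.0000. V = [p*·0.0000 + (1−p*)·0.0000]/1.44 = 0.0000. B = V − Δ·S = 0.0000.
(1,1): S=165.3900. Δ = (V_up−V_dn)/(S_up−S_dn) = (246.4311−0.0000)/(246.4311−145.5432) = 2.4426. V = [p*·246.4311 + (1−p*)·0.0000]/1.44 = 157.1054. B = V − Δ·S = -246.8800.
(0,0): S=111.0000. Δ = (V_up−V_dn)/(S_up−S_dn) = (157.1054−0.0000)/(165.3900−97.6800) = 2.3203. V = [p*·157.1054 + (1−p*)·0.0000]/1.44 = 100.1583. B = V − Δ·S = -157.3916.
Check: Δ(0,0)·S0 + B(0,0) = 100.1583 = V0.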